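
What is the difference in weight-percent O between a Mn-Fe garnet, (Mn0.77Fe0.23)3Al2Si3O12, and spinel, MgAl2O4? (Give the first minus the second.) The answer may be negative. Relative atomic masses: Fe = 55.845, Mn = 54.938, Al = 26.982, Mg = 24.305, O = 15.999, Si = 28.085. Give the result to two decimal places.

First mineral: 191.988 g O in 495.647 g formula = 38.73 wt% O.
Second mineral: 63.996 g O in 142.265 g formula = 44.98 wt% O.
38.73% − 44.98% gives a difference of -6.25 percentage points.

-6.25 percentage points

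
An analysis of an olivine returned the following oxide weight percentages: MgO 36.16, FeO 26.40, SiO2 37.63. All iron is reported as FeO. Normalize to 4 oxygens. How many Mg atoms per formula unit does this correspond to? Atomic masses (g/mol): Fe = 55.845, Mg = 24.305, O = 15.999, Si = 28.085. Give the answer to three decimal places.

MgO: 36.16/40.304 = 0.89718 mol → 0.89718 mol Mg, 0.89718 mol O.
FeO: 26.40/71.844 = 0.36746 mol → 0.36746 mol Fe, 0.36746 mol O.
SiO2: 37.63/60.083 = 0.62630 mol → 0.62630 mol Si, 1.25260 mol O.
Total oxygen = 2.51724 mol. Normalization factor = 4/2.51724 = 1.58904.
Mg per 4 O = 0.89718 × 1.58904 = 1.426.

1.426 Mg apfu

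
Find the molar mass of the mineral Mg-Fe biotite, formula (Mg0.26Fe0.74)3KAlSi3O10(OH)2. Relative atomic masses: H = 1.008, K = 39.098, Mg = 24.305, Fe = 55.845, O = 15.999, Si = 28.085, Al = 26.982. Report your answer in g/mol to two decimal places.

487.27 g/mol

The formula mass is the sum 0.78·24.305 + 2.22·55.845 + 1·39.098 + 1·26.982 + 3·28.085 + 12·15.999 + 2·1.008.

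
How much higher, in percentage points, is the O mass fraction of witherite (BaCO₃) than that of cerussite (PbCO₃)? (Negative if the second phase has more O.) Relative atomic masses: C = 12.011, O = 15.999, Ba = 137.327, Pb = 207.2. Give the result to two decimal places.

First mineral: 47.997 g O in 197.335 g formula = 24.32 wt% O.
Second mineral: 47.997 g O in 267.208 g formula = 17.96 wt% O.
24.32% − 17.96% gives a difference of 6.36 percentage points.

6.36 percentage points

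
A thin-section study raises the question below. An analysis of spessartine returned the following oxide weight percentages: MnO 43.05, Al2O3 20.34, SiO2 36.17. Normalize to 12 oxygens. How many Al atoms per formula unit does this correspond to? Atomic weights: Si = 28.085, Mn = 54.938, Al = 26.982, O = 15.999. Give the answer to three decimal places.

MnO (M=70.937): mol = 0.60688; Mn = 0.60688, O = 0.60688.
Al2O3 (M=101.961): mol = 0.19949; Al = 0.39898, O = 0.59847.
SiO2 (M=60.083): mol = 0.60200; Si = 0.60200, O = 1.20400.
ΣO = 2.40935; factor = 12/ΣO = 4.98060.
Al apfu = 0.39898 × 4.98060 = 1.987.

1.987 Al apfu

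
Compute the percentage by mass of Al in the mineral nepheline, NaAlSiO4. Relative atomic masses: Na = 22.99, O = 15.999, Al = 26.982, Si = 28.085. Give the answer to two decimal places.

18.99 weight percent

Formula mass = 1*22.99 + 1*26.982 + 1*28.085 + 4*15.999 = 142.053 g/mol, of which 26.982 g is Al.
So Al makes up 26.982/142.053 = 0.1899 of the mass, i.e. 18.99%.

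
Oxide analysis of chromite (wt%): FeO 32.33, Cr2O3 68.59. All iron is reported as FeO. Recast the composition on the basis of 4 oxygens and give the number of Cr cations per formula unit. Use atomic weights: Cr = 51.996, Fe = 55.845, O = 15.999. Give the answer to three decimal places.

2.001 Cr apfu

32.33 wt% FeO ÷ 71.844 g/mol = 0.45000 mol, giving 0.45000 Fe and 0.45000 O.
68.59 wt% Cr2O3 ÷ 151.989 g/mol = 0.45128 mol, giving 0.90256 Cr and 1.35384 O.
Oxygen sums to 1.80384; scaling by 4/1.80384 = 2.21749 puts the formula on 4 O.
Cr: 0.90256 × 2.21749 = 2.001 atoms per formula unit.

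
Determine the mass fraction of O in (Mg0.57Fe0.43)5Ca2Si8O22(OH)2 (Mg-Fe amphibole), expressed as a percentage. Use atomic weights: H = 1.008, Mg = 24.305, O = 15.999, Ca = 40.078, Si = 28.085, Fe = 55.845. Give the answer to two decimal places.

Formula mass = 2.85*24.305 + 2.15*55.845 + 2*40.078 + 8*28.085 + 24*15.999 + 2*1.008 = 880.164 g/mol, of which 383.976 g is O.
So O makes up 383.976/880.164 = 0.4363 of the mass, i.e. 43.63%.

43.63 mass %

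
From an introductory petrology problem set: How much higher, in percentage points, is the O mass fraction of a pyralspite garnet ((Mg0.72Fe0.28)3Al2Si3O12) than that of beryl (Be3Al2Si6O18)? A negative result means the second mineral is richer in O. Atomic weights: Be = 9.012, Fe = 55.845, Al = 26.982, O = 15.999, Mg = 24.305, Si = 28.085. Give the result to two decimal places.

First mineral: 191.988 g O in 429.616 g formula = 44.69 wt% O.
Second mineral: 287.982 g O in 537.492 g formula = 53.58 wt% O.
44.69% − 53.58% gives a difference of -8.89 percentage points.

-8.89 percentage points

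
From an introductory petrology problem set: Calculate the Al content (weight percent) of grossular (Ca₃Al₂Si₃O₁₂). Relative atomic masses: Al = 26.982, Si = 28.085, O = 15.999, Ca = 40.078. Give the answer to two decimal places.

11.98 weight percent

Formula mass = 3×40.078 + 2×26.982 + 3×28.085 + 12×15.999 = 450.441 g/mol, of which 53.964 g is Al.
So Al makes up 53.964/450.441 = 0.1198 of the mass, i.e. 11.98%.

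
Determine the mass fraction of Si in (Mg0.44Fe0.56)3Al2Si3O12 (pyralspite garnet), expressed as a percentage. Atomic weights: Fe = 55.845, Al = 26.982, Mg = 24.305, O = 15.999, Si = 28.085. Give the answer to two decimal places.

18.47 mass %

Molar mass of (Mg0.44Fe0.56)3Al2Si3O12: 1.32*24.305 + 1.68*55.845 + 2*26.982 + 3*28.085 + 12*15.999 = 456.109 g/mol.
Mass of Si per formula unit: 3 × 28.085 = 84.255 g.
Weight fraction Si = 84.255 / 456.109 = 0.1847.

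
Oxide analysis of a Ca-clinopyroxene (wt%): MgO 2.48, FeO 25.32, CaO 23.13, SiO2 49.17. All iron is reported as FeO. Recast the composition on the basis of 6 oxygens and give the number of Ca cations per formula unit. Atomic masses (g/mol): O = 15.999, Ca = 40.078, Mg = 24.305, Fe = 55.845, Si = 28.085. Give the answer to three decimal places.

MgO: 2.48/40.304 = 0.06153 mol → 0.06153 mol Mg, 0.06153 mol O.
FeO: 25.32/71.844 = 0.35243 mol → 0.35243 mol Fe, 0.35243 mol O.
CaO: 23.13/56.077 = 0.41247 mol → 0.41247 mol Ca, 0.41247 mol O.
SiO2: 49.17/60.083 = 0.81837 mol → 0.81837 mol Si, 1.63674 mol O.
Total oxygen = 2.46317 mol. Normalization factor = 6/2.46317 = 2.43589.
Ca per 6 O = 0.41247 × 2.43589 = 1.005.

1.005 Ca apfu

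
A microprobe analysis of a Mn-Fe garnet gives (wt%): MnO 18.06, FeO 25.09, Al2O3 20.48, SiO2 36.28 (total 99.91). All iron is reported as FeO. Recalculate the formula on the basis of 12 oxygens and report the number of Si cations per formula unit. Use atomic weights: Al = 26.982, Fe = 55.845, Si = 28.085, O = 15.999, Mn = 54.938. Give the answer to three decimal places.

3.002 Si apfu

MnO: 18.06/70.937 = 0.25459 mol → 0.25459 mol Mn, 0.25459 mol O.
FeO: 25.09/71.844 = 0.34923 mol → 0.34923 mol Fe, 0.34923 mol O.
Al2O3: 20.48/101.961 = 0.20086 mol → 0.40172 mol Al, 0.60258 mol O.
SiO2: 36.28/60.083 = 0.60383 mol → 0.60383 mol Si, 1.20766 mol O.
Total oxygen = 2.41406 mol. Normalization factor = 12/2.41406 = 4.97088.
Si per 12 O = 0.60383 × 4.97088 = 3.002.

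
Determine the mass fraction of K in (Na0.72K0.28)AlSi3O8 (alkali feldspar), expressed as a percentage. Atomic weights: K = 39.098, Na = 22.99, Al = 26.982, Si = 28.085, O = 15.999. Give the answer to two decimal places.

M((Na0.72K0.28)AlSi3O8) = 266.729 g/mol.
K contributes 0.28 × 39.098 = 10.947 g per mole.
10.947/266.729 = 0.0410 → 4.10%.

4.10 mass %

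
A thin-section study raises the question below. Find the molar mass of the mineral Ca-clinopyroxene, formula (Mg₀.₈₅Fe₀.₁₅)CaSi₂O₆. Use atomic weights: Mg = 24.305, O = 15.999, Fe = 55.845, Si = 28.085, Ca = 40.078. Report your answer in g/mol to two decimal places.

The formula mass is the sum 0.85×24.305 + 0.15×55.845 + 1×40.078 + 2×28.085 + 6×15.999.

221.28 g/mol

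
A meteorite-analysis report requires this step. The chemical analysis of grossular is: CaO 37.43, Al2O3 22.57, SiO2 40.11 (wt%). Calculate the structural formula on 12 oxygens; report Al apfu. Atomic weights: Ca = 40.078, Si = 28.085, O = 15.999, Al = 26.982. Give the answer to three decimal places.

1.992 Al apfu

37.43 wt% CaO ÷ 56.077 g/mol = 0.66748 mol, giving 0.66748 Ca and 0.66748 O.
22.57 wt% Al2O3 ÷ 101.961 g/mol = 0.22136 mol, giving 0.44272 Al and 0.66408 O.
40.11 wt% SiO2 ÷ 60.083 g/mol = 0.66758 mol, giving 0.66758 Si and 1.33516 O.
Oxygen sums to 2.66672; scaling by 12/2.66672 = 4.49991 puts the formula on 12 O.
Al: 0.44272 × 4.49991 = 1.992 atoms per formula unit.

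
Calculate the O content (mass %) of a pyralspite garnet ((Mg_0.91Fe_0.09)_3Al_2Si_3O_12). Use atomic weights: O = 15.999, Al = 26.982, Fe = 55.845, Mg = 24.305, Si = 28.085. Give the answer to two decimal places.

46.64 mass %

Molar mass of (Mg_0.91Fe_0.09)_3Al_2Si_3O_12: 2.73×24.305 + 0.27×55.845 + 2×26.982 + 3×28.085 + 12×15.999 = 411.638 g/mol.
Mass of O per formula unit: 12 × 15.999 = 191.988 g.
Weight fraction O = 191.988 / 411.638 = 0.4664.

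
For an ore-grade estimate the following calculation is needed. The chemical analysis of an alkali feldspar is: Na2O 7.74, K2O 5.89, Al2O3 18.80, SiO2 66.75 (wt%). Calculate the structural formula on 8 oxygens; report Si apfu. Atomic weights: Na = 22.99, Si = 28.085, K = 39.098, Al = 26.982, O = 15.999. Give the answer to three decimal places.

3.000 Si apfu

Na2O (M=61.979): mol = 0.12488; Na = 0.24976, O = 0.12488.
K2O (M=94.195): mol = 0.06253; K = 0.12506, O = 0.06253.
Al2O3 (M=101.961): mol = 0.18438; Al = 0.36876, O = 0.55314.
SiO2 (M=60.083): mol = 1.11096; Si = 1.11096, O = 2.22192.
ΣO = 2.96247; factor = 8/ΣO = 2.70045.
Si apfu = 1.11096 × 2.70045 = 3.000.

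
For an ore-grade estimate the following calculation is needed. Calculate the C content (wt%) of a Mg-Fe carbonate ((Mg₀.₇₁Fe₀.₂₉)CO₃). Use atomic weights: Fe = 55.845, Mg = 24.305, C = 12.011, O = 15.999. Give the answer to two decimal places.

12.85 wt%

Formula mass = 0.71·24.305 + 0.29·55.845 + 1·12.011 + 3·15.999 = 93.460 g/mol, of which 12.011 g is C.
So C makes up 12.011/93.460 = 0.1285 of the mass, i.e. 12.85%.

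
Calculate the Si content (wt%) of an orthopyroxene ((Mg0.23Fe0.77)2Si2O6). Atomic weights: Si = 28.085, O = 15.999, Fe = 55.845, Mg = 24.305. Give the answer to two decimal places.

22.53 wt%

Molar mass of (Mg0.23Fe0.77)2Si2O6: 0.46·24.305 + 1.54·55.845 + 2·28.085 + 6·15.999 = 249.346 g/mol.
Mass of Si per formula unit: 2 × 28.085 = 56.170 g.
Weight fraction Si = 56.170 / 249.346 = 0.2253.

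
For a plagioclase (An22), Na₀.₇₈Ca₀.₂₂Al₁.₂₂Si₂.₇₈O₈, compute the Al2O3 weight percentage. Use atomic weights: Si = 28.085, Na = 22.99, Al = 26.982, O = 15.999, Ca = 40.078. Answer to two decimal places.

Molar mass of Na₀.₇₈Ca₀.₂₂Al₁.₂₂Si₂.₇₈O₈ = 0.78·22.99 + 0.22·40.078 + 1.22·26.982 + 2.78·28.085 + 8·15.999 = 265.736 g/mol.
Each formula unit contains 1.22 Al, equivalent to 1.22/2 = 0.6100 mol Al2O3.
M(Al2O3) = 2×26.982 + 3×15.999 = 101.961 g/mol.
Mass of Al2O3 per formula unit = 0.6100 × 101.961 = 62.196 g.
Al2O3 wt% = 62.196 / 265.736 × 100 = 23.41%.

23.41 wt%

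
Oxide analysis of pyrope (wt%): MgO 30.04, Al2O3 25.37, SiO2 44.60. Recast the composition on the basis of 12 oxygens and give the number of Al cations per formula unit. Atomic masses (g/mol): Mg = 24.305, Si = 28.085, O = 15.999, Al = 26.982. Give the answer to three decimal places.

2.006 Al apfu

30.04 wt% MgO ÷ 40.304 g/mol = 0.74534 mol, giving 0.74534 Mg and 0.74534 O.
25.37 wt% Al2O3 ÷ 101.961 g/mol = 0.24882 mol, giving 0.49764 Al and 0.74646 O.
44.60 wt% SiO2 ÷ 60.083 g/mol = 0.74231 mol, giving 0.74231 Si and 1.48462 O.
Oxygen sums to 2.97642; scaling by 12/2.97642 = 4.03169 puts the formula on 12 O.
Al: 0.49764 × 4.03169 = 2.006 atoms per formula unit.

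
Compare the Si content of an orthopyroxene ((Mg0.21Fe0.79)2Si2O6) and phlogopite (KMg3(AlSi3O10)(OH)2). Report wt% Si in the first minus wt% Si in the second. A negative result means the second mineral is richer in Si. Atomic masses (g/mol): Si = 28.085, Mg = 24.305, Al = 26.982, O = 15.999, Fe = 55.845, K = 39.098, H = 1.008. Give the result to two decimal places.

2.22 percentage points

M((Mg0.21Fe0.79)2Si2O6) = 250.607 g/mol, so wt% Si = 56.170/250.607 × 100 = 22.41%.
M(KMg3(AlSi3O10)(OH)2) = 417.254 g/mol, so wt% Si = 84.255/417.254 × 100 = 20.19%.
22.41 − 20.19 = 2.22 pp.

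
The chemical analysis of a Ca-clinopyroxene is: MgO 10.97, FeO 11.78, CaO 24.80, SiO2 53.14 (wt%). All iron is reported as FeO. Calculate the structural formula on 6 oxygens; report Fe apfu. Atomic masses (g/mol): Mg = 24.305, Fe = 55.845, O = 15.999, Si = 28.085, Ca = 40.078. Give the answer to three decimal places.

MgO (M=40.304): mol = 0.27218; Mg = 0.27218, O = 0.27218.
FeO (M=71.844): mol = 0.16397; Fe = 0.16397, O = 0.16397.
CaO (M=56.077): mol = 0.44225; Ca = 0.44225, O = 0.44225.
SiO2 (M=60.083): mol = 0.88444; Si = 0.88444, O = 1.76888.
ΣO = 2.64728; factor = 6/ΣO = 2.26648.
Fe apfu = 0.16397 × 2.26648 = 0.372.

0.372 Fe apfu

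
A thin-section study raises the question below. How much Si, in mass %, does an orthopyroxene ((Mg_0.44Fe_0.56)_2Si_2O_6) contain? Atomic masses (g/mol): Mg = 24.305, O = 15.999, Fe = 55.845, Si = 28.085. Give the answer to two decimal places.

Molar mass of (Mg_0.44Fe_0.56)_2Si_2O_6: 0.88*24.305 + 1.12*55.845 + 2*28.085 + 6*15.999 = 236.099 g/mol.
Mass of Si per formula unit: 2 × 28.085 = 56.170 g.
Weight fraction Si = 56.170 / 236.099 = 0.2379.

23.79 mass %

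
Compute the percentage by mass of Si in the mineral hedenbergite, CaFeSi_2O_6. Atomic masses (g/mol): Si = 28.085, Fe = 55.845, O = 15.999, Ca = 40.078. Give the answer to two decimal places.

Molar mass of CaFeSi_2O_6: 1·40.078 + 1·55.845 + 2·28.085 + 6·15.999 = 248.087 g/mol.
Mass of Si per formula unit: 2 × 28.085 = 56.170 g.
Weight fraction Si = 56.170 / 248.087 = 0.2264.

22.64 mass %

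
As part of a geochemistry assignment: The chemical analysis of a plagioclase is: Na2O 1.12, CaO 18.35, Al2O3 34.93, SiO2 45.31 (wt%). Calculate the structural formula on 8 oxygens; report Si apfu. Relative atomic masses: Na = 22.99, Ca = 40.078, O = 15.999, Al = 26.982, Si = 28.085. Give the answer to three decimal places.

2.094 Si apfu

1.12 wt% Na2O ÷ 61.979 g/mol = 0.01807 mol, giving 0.03614 Na and 0.01807 O.
18.35 wt% CaO ÷ 56.077 g/mol = 0.32723 mol, giving 0.32723 Ca and 0.32723 O.
34.93 wt% Al2O3 ÷ 101.961 g/mol = 0.34258 mol, giving 0.68516 Al and 1.02774 O.
45.31 wt% SiO2 ÷ 60.083 g/mol = 0.75412 mol, giving 0.75412 Si and 1.50824 O.
Oxygen sums to 2.88128; scaling by 8/2.88128 = 2.77654 puts the formula on 8 O.
Si: 0.75412 × 2.77654 = 2.094 atoms per formula unit.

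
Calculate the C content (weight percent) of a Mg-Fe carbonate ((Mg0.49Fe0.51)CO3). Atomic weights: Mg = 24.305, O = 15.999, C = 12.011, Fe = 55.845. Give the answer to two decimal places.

11.96 weight percent

Formula mass = 0.49·24.305 + 0.51·55.845 + 1·12.011 + 3·15.999 = 100.398 g/mol, of which 12.011 g is C.
So C makes up 12.011/100.398 = 0.1196 of the mass, i.e. 11.96%.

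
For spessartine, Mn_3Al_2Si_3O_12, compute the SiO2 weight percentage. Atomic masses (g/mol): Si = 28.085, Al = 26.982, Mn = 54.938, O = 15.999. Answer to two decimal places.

36.41 wt%

Molar mass of Mn_3Al_2Si_3O_12 = 3×54.938 + 2×26.982 + 3×28.085 + 12×15.999 = 495.021 g/mol.
Each formula unit contains 3 Si, equivalent to 3/1 = 3.0000 mol SiO2.
M(SiO2) = 1×28.085 + 2×15.999 = 60.083 g/mol.
Mass of SiO2 per formula unit = 3.0000 × 60.083 = 180.249 g.
SiO2 wt% = 180.249 / 495.021 × 100 = 36.41%.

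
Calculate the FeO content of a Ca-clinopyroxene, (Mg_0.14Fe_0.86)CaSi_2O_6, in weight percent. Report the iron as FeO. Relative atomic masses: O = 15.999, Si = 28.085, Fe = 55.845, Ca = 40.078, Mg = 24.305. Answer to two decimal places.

Molar mass of (Mg_0.14Fe_0.86)CaSi_2O_6 = 0.14*24.305 + 0.86*55.845 + 1*40.078 + 2*28.085 + 6*15.999 = 243.671 g/mol.
Each formula unit contains 0.86 Fe, equivalent to 0.86/1 = 0.8600 mol FeO.
M(FeO) = 1×55.845 + 1×15.999 = 71.844 g/mol.
Mass of FeO per formula unit = 0.8600 × 71.844 = 61.786 g.
FeO wt% = 61.786 / 243.671 × 100 = 25.36%.

25.36 wt%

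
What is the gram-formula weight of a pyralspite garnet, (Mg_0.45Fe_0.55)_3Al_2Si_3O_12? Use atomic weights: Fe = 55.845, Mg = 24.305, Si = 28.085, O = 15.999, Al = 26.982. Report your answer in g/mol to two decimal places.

M = 1.35·24.305 + 1.65·55.845 + 2·26.982 + 3·28.085 + 12·15.999

455.16 g/mol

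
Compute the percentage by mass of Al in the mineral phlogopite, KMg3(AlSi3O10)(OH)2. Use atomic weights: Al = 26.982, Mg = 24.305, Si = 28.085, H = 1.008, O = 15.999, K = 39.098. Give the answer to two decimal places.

6.47 mass %

Molar mass of KMg3(AlSi3O10)(OH)2: 1*39.098 + 3*24.305 + 1*26.982 + 3*28.085 + 12*15.999 + 2*1.008 = 417.254 g/mol.
Mass of Al per formula unit: 1 × 26.982 = 26.982 g.
Weight fraction Al = 26.982 / 417.254 = 0.0647.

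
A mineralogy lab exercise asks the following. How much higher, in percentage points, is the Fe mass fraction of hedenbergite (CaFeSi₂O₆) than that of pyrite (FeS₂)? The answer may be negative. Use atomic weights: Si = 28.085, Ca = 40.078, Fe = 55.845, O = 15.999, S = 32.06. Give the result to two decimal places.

First mineral: 55.845 g Fe in 248.087 g formula = 22.51 wt% Fe.
Second mineral: 55.845 g Fe in 119.965 g formula = 46.55 wt% Fe.
22.51% − 46.55% gives a difference of -24.04 percentage points.

-24.04 percentage points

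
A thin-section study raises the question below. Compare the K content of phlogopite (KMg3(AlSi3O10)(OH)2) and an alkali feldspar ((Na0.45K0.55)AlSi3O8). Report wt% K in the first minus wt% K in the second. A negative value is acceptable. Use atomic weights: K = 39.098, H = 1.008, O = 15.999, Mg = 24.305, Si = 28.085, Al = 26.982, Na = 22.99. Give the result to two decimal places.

1.44 percentage points

First mineral: 39.098 g K in 417.254 g formula = 9.37 wt% K.
Second mineral: 21.504 g K in 271.078 g formula = 7.93 wt% K.
9.37% − 7.93% gives a difference of 1.44 percentage points.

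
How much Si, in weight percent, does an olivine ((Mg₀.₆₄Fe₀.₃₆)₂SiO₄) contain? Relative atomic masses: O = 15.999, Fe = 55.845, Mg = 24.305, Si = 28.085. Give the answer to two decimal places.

M((Mg₀.₆₄Fe₀.₃₆)₂SiO₄) = 163.400 g/mol.
Si contributes 1 × 28.085 = 28.085 g per mole.
28.085/163.400 = 0.1719 → 17.19%.

17.19 weight percent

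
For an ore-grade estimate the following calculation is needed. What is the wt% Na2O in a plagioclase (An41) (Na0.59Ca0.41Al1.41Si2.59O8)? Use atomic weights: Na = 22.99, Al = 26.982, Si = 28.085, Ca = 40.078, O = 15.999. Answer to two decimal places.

M(Na0.59Ca0.41Al1.41Si2.59O8) = 268.773 g/mol; M(Na2O) = 61.979 g/mol.
Moles Na2O per formula unit = 0.59 Na ÷ 2 = 0.2950.
Na2O fraction = (0.2950 × 61.979) / 268.773 = 18.284/268.773 = 0.0680.

6.80 wt%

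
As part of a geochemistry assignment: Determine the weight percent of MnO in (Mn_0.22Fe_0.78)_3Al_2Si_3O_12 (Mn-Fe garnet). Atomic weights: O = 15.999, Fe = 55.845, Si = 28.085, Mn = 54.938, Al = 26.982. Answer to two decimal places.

9.42 wt%

M((Mn_0.22Fe_0.78)_3Al_2Si_3O_12) = 497.143 g/mol; M(MnO) = 70.937 g/mol.
Moles MnO per formula unit = 0.66 Mn ÷ 1 = 0.6600.
MnO fraction = (0.6600 × 70.937) / 497.143 = 46.818/497.143 = 0.0942.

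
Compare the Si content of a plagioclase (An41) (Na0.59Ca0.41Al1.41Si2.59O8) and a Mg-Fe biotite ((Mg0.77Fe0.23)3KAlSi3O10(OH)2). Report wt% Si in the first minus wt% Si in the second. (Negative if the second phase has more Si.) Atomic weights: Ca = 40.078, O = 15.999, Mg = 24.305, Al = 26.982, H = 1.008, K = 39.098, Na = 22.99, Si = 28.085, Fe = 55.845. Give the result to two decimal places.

7.87 percentage points

M(Na0.59Ca0.41Al1.41Si2.59O8) = 268.773 g/mol, so wt% Si = 72.740/268.773 × 100 = 27.06%.
M((Mg0.77Fe0.23)3KAlSi3O10(OH)2) = 439.017 g/mol, so wt% Si = 84.255/439.017 × 100 = 19.19%.
27.06 − 19.19 = 7.87 pp.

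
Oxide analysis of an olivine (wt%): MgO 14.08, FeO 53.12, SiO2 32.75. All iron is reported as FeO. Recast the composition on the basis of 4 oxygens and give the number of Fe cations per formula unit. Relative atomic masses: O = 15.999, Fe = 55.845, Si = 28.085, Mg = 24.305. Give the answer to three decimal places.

MgO: 14.08/40.304 = 0.34934 mol → 0.34934 mol Mg, 0.34934 mol O.
FeO: 53.12/71.844 = 0.73938 mol → 0.73938 mol Fe, 0.73938 mol O.
SiO2: 32.75/60.083 = 0.54508 mol → 0.54508 mol Si, 1.09016 mol O.
Total oxygen = 2.17888 mol. Normalization factor = 4/2.17888 = 1.83581.
Fe per 4 O = 0.73938 × 1.83581 = 1.357.

1.357 Fe apfu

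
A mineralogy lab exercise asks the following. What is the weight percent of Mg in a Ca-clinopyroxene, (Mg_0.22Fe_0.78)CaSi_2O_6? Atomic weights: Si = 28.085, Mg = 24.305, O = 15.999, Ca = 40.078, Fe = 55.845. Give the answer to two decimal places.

2.22 weight percent

Molar mass of (Mg_0.22Fe_0.78)CaSi_2O_6: 0.22×24.305 + 0.78×55.845 + 1×40.078 + 2×28.085 + 6×15.999 = 241.148 g/mol.
Mass of Mg per formula unit: 0.22 × 24.305 = 5.347 g.
Weight fraction Mg = 5.347 / 241.148 = 0.0222.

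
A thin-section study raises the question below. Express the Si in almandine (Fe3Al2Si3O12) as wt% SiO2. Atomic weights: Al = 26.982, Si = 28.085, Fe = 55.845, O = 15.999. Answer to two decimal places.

36.21 wt%

Formula mass = 497.742 g/mol.
3 Si → 3.0000 mol SiO2 per formula unit; M(SiO2) = 60.083, so SiO2 mass = 180.249 g.
180.249/497.742 × 100 = 36.21 wt%.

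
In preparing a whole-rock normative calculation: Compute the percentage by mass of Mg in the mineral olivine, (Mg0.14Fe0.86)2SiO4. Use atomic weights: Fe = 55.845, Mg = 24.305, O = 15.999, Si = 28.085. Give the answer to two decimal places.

3.49 wt%

Molar mass of (Mg0.14Fe0.86)2SiO4: 0.28·24.305 + 1.72·55.845 + 1·28.085 + 4·15.999 = 194.940 g/mol.
Mass of Mg per formula unit: 0.28 × 24.305 = 6.805 g.
Weight fraction Mg = 6.805 / 194.940 = 0.0349.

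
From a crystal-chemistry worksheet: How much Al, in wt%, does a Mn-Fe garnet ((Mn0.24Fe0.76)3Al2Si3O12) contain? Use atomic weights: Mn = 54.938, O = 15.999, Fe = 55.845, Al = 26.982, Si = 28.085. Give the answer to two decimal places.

Molar mass of (Mn0.24Fe0.76)3Al2Si3O12: 0.72*54.938 + 2.28*55.845 + 2*26.982 + 3*28.085 + 12*15.999 = 497.089 g/mol.
Mass of Al per formula unit: 2 × 26.982 = 53.964 g.
Weight fraction Al = 53.964 / 497.089 = 0.1086.

10.86 wt%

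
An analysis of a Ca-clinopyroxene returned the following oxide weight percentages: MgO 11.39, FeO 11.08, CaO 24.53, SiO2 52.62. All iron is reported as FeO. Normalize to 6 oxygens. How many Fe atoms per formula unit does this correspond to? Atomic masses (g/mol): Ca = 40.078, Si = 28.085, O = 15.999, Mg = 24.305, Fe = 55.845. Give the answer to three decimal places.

0.352 Fe apfu

MgO (M=40.304): mol = 0.28260; Mg = 0.28260, O = 0.28260.
FeO (M=71.844): mol = 0.15422; Fe = 0.15422, O = 0.15422.
CaO (M=56.077): mol = 0.43743; Ca = 0.43743, O = 0.43743.
SiO2 (M=60.083): mol = 0.87579; Si = 0.87579, O = 1.75158.
ΣO = 2.62583; factor = 6/ΣO = 2.28499.
Fe apfu = 0.15422 × 2.28499 = 0.352.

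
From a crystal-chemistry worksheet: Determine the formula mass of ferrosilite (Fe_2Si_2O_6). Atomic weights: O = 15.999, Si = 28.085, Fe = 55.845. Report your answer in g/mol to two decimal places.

263.85 g/mol

Fe: 2 × 55.845 = 111.6900
Si: 2 × 28.085 = 56.1700
O: 6 × 15.999 = 95.9940
Summing the contributions gives the formula mass.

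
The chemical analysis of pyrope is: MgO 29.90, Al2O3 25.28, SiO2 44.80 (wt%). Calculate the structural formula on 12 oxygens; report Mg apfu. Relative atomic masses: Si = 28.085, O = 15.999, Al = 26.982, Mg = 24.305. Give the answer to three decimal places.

2.990 Mg apfu

MgO (M=40.304): mol = 0.74186; Mg = 0.74186, O = 0.74186.
Al2O3 (M=101.961): mol = 0.24794; Al = 0.49588, O = 0.74382.
SiO2 (M=60.083): mol = 0.74564; Si = 0.74564, O = 1.49128.
ΣO = 2.97696; factor = 12/ΣO = 4.03096.
Mg apfu = 0.74186 × 4.03096 = 2.990.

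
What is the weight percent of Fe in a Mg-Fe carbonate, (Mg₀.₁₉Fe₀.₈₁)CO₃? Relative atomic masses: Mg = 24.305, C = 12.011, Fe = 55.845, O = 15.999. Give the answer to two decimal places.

41.17 mass %

Formula mass = 0.19·24.305 + 0.81·55.845 + 1·12.011 + 3·15.999 = 109.860 g/mol, of which 45.234 g is Fe.
So Fe makes up 45.234/109.860 = 0.4117 of the mass, i.e. 41.17%.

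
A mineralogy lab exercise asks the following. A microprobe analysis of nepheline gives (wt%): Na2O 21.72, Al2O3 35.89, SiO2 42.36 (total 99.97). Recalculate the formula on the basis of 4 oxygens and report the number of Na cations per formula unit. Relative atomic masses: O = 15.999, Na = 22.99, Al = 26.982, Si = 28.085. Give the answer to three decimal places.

Na2O: 21.72/61.979 = 0.35044 mol → 0.70088 mol Na, 0.35044 mol O.
Al2O3: 35.89/101.961 = 0.35200 mol → 0.70400 mol Al, 1.05600 mol O.
SiO2: 42.36/60.083 = 0.70502 mol → 0.70502 mol Si, 1.41004 mol O.
Total oxygen = 2.81648 mol. Normalization factor = 4/2.81648 = 1.42021.
Na per 4 O = 0.70088 × 1.42021 = 0.995.

0.995 Na apfu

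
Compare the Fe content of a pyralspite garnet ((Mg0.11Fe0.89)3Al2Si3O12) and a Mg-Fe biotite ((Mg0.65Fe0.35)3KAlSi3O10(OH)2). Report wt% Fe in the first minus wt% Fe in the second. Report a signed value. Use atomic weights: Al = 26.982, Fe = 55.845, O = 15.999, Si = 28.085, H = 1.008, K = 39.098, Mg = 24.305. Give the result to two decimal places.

17.58 percentage points

First mineral: 149.106 g Fe in 487.334 g formula = 30.60 wt% Fe.
Second mineral: 58.637 g Fe in 450.371 g formula = 13.02 wt% Fe.
30.60% − 13.02% gives a difference of 17.58 percentage points.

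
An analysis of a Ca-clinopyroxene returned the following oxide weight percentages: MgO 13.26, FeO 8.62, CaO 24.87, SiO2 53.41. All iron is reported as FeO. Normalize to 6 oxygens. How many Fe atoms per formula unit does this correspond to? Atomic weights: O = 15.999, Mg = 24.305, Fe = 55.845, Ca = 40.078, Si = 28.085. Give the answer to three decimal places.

MgO: 13.26/40.304 = 0.32900 mol → 0.32900 mol Mg, 0.32900 mol O.
FeO: 8.62/71.844 = 0.11998 mol → 0.11998 mol Fe, 0.11998 mol O.
CaO: 24.87/56.077 = 0.44350 mol → 0.44350 mol Ca, 0.44350 mol O.
SiO2: 53.41/60.083 = 0.88894 mol → 0.88894 mol Si, 1.77788 mol O.
Total oxygen = 2.67036 mol. Normalization factor = 6/2.67036 = 2.24689.
Fe per 6 O = 0.11998 × 2.24689 = 0.270.

0.270 Fe apfu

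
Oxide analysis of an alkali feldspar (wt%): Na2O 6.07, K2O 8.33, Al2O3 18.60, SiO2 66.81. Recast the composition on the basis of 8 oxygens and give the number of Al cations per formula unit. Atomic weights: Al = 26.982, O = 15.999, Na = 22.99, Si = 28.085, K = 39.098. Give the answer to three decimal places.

6.07 wt% Na2O ÷ 61.979 g/mol = 0.09794 mol, giving 0.19588 Na and 0.09794 O.
8.33 wt% K2O ÷ 94.195 g/mol = 0.08843 mol, giving 0.17686 K and 0.08843 O.
18.60 wt% Al2O3 ÷ 101.961 g/mol = 0.18242 mol, giving 0.36484 Al and 0.54726 O.
66.81 wt% SiO2 ÷ 60.083 g/mol = 1.11196 mol, giving 1.11196 Si and 2.22392 O.
Oxygen sums to 2.95755; scaling by 8/2.95755 = 2.70494 puts the formula on 8 O.
Al: 0.36484 × 2.70494 = 0.987 atoms per formula unit.

0.987 Al apfu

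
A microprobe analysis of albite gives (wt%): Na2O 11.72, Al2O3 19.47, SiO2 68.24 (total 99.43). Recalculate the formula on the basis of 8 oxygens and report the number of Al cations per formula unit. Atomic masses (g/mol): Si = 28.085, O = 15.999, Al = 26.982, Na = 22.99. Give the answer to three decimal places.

1.007 Al apfu

Na2O (M=61.979): mol = 0.18910; Na = 0.37820, O = 0.18910.
Al2O3 (M=101.961): mol = 0.19096; Al = 0.38192, O = 0.57288.
SiO2 (M=60.083): mol = 1.13576; Si = 1.13576, O = 2.27152.
ΣO = 3.03350; factor = 8/ΣO = 2.63722.
Al apfu = 0.38192 × 2.63722 = 1.007.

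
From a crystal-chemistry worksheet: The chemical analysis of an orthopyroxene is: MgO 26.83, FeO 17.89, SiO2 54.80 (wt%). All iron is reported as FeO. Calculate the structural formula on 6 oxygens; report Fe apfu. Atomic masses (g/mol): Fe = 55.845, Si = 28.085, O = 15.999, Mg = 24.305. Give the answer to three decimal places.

0.546 Fe apfu

MgO: 26.83/40.304 = 0.66569 mol → 0.66569 mol Mg, 0.66569 mol O.
FeO: 17.89/71.844 = 0.24901 mol → 0.24901 mol Fe, 0.24901 mol O.
SiO2: 54.80/60.083 = 0.91207 mol → 0.91207 mol Si, 1.82414 mol O.
Total oxygen = 2.73884 mol. Normalization factor = 6/2.73884 = 2.19071.
Fe per 6 O = 0.24901 × 2.19071 = 0.546.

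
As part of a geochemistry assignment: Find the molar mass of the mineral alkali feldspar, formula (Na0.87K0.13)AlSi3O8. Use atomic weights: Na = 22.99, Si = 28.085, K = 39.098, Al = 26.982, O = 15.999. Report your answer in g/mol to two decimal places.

264.31 g/mol

Na: 0.87 × 22.99 = 20.0013
K: 0.13 × 39.098 = 5.0827
Al: 1 × 26.982 = 26.9820
Si: 3 × 28.085 = 84.2550
O: 8 × 15.999 = 127.9920
Summing the contributions gives the formula mass.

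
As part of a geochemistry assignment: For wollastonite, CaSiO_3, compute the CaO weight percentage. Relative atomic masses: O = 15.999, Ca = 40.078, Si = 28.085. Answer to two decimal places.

48.28 wt%

Formula mass = 116.160 g/mol.
1 Ca → 1.0000 mol CaO per formula unit; M(CaO) = 56.077, so CaO mass = 56.077 g.
56.077/116.160 × 100 = 48.28 wt%.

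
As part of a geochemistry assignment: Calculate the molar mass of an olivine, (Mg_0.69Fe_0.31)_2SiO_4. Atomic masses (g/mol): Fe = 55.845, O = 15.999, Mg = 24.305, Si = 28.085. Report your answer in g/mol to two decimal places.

M = 1.38·24.305 + 0.62·55.845 + 1·28.085 + 4·15.999

160.25 g/mol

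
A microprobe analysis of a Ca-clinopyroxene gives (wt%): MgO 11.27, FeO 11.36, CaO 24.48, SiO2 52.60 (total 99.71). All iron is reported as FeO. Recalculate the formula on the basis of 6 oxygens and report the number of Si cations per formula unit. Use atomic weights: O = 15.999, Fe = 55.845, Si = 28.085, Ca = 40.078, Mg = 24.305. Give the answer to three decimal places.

MgO: 11.27/40.304 = 0.27962 mol → 0.27962 mol Mg, 0.27962 mol O.
FeO: 11.36/71.844 = 0.15812 mol → 0.15812 mol Fe, 0.15812 mol O.
CaO: 24.48/56.077 = 0.43654 mol → 0.43654 mol Ca, 0.43654 mol O.
SiO2: 52.60/60.083 = 0.87546 mol → 0.87546 mol Si, 1.75092 mol O.
Total oxygen = 2.62520 mol. Normalization factor = 6/2.62520 = 2.28554.
Si per 6 O = 0.87546 × 2.28554 = 2.001.

2.001 Si apfu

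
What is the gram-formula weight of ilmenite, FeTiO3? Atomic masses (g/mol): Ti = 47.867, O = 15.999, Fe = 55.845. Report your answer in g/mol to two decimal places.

M = 1·55.845 + 1·47.867 + 3·15.999

151.71 g/mol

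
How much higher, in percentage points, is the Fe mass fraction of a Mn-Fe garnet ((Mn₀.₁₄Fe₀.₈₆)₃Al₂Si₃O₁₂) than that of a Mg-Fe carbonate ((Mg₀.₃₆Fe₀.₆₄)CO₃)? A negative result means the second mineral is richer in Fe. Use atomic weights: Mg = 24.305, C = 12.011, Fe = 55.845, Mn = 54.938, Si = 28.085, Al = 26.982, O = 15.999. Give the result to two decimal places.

-5.23 percentage points

Fe in (Mn₀.₁₄Fe₀.₈₆)₃Al₂Si₃O₁₂: molar mass 497.361 g/mol; 2.58×55.845 = 144.080 g → 28.97 wt%.
Fe in (Mg₀.₃₆Fe₀.₆₄)CO₃: molar mass 104.499 g/mol; 0.64×55.845 = 35.741 g → 34.20 wt%.
Difference = 28.97 − 34.20 = -5.23 percentage points.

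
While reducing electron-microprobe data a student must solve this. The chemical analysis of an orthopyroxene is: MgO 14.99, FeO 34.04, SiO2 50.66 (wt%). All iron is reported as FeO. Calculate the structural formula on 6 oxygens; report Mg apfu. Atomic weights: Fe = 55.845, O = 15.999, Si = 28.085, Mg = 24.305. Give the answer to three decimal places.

MgO (M=40.304): mol = 0.37192; Mg = 0.37192, O = 0.37192.
FeO (M=71.844): mol = 0.47380; Fe = 0.47380, O = 0.47380.
SiO2 (M=60.083): mol = 0.84317; Si = 0.84317, O = 1.68634.
ΣO = 2.53206; factor = 6/ΣO = 2.36961.
Mg apfu = 0.37192 × 2.36961 = 0.881.

0.881 Mg apfu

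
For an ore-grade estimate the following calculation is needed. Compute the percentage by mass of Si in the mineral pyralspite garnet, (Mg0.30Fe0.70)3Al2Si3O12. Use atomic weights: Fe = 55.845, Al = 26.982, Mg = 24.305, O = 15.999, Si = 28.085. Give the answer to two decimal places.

17.95 weight percent

Formula mass = 0.90×24.305 + 2.10×55.845 + 2×26.982 + 3×28.085 + 12×15.999 = 469.356 g/mol, of which 84.255 g is Si.
So Si makes up 84.255/469.356 = 0.1795 of the mass, i.e. 17.95%.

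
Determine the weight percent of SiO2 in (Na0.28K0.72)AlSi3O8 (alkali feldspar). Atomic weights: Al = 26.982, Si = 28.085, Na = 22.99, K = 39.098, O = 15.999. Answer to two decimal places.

Molar mass of (Na0.28K0.72)AlSi3O8 = 0.28*22.99 + 0.72*39.098 + 1*26.982 + 3*28.085 + 8*15.999 = 273.817 g/mol.
Each formula unit contains 3 Si, equivalent to 3/1 = 3.0000 mol SiO2.
M(SiO2) = 1×28.085 + 2×15.999 = 60.083 g/mol.
Mass of SiO2 per formula unit = 3.0000 × 60.083 = 180.249 g.
SiO2 wt% = 180.249 / 273.817 × 100 = 65.83%.

65.83 wt%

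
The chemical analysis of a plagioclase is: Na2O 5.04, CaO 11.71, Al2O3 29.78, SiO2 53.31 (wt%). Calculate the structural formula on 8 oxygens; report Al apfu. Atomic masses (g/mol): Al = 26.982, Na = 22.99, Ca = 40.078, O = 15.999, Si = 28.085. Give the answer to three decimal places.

Na2O (M=61.979): mol = 0.08132; Na = 0.16264, O = 0.08132.
CaO (M=56.077): mol = 0.20882; Ca = 0.20882, O = 0.20882.
Al2O3 (M=101.961): mol = 0.29207; Al = 0.58414, O = 0.87621.
SiO2 (M=60.083): mol = 0.88727; Si = 0.88727, O = 1.77454.
ΣO = 2.94089; factor = 8/ΣO = 2.72026.
Al apfu = 0.58414 × 2.72026 = 1.589.

1.589 Al apfu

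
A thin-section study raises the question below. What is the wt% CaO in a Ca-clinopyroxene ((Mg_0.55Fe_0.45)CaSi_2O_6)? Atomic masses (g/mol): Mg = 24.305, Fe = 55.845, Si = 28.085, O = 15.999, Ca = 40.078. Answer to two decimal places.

M((Mg_0.55Fe_0.45)CaSi_2O_6) = 230.740 g/mol; M(CaO) = 56.077 g/mol.
Moles CaO per formula unit = 1 Ca ÷ 1 = 1.0000.
CaO fraction = (1.0000 × 56.077) / 230.740 = 56.077/230.740 = 0.2430.

24.30 wt%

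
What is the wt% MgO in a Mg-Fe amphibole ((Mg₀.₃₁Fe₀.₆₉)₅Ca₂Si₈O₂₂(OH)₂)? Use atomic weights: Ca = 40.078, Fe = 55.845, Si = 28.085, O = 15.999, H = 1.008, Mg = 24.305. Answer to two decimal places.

6.78 wt%

Molar mass of (Mg₀.₃₁Fe₀.₆₉)₅Ca₂Si₈O₂₂(OH)₂ = 1.55×24.305 + 3.45×55.845 + 2×40.078 + 8×28.085 + 24×15.999 + 2×1.008 = 921.166 g/mol.
Each formula unit contains 1.55 Mg, equivalent to 1.55/1 = 1.5500 mol MgO.
M(MgO) = 1×24.305 + 1×15.999 = 40.304 g/mol.
Mass of MgO per formula unit = 1.5500 × 40.304 = 62.471 g.
MgO wt% = 62.471 / 921.166 × 100 = 6.78%.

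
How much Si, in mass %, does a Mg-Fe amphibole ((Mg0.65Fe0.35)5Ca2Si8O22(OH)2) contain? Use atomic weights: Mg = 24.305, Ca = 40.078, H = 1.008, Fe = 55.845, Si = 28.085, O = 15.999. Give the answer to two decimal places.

Molar mass of (Mg0.65Fe0.35)5Ca2Si8O22(OH)2: 3.25*24.305 + 1.75*55.845 + 2*40.078 + 8*28.085 + 24*15.999 + 2*1.008 = 867.548 g/mol.
Mass of Si per formula unit: 8 × 28.085 = 224.680 g.
Weight fraction Si = 224.680 / 867.548 = 0.2590.

25.90 mass %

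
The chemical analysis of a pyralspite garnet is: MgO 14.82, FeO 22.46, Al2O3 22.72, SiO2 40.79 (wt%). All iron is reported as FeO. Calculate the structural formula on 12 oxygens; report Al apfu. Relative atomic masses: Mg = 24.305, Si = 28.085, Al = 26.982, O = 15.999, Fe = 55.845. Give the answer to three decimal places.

MgO (M=40.304): mol = 0.36771; Mg = 0.36771, O = 0.36771.
FeO (M=71.844): mol = 0.31262; Fe = 0.31262, O = 0.31262.
Al2O3 (M=101.961): mol = 0.22283; Al = 0.44566, O = 0.66849.
SiO2 (M=60.083): mol = 0.67889; Si = 0.67889, O = 1.35778.
ΣO = 2.70660; factor = 12/ΣO = 4.43361.
Al apfu = 0.44566 × 4.43361 = 1.976.

1.976 Al apfu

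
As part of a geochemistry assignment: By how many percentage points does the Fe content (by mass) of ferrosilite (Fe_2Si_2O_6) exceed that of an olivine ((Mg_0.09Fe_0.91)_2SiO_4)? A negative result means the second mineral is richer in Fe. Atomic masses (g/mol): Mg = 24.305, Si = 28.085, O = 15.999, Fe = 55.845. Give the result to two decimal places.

-8.98 percentage points

First mineral: 111.690 g Fe in 263.854 g formula = 42.33 wt% Fe.
Second mineral: 101.638 g Fe in 198.094 g formula = 51.31 wt% Fe.
42.33% − 51.31% gives a difference of -8.98 percentage points.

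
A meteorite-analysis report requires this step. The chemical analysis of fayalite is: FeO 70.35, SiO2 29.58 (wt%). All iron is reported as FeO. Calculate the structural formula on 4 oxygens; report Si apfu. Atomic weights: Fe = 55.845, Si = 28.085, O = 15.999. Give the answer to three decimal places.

1.003 Si apfu

FeO: 70.35/71.844 = 0.97920 mol → 0.97920 mol Fe, 0.97920 mol O.
SiO2: 29.58/60.083 = 0.49232 mol → 0.49232 mol Si, 0.98464 mol O.
Total oxygen = 1.96384 mol. Normalization factor = 4/1.96384 = 2.03683.
Si per 4 O = 0.49232 × 2.03683 = 1.003.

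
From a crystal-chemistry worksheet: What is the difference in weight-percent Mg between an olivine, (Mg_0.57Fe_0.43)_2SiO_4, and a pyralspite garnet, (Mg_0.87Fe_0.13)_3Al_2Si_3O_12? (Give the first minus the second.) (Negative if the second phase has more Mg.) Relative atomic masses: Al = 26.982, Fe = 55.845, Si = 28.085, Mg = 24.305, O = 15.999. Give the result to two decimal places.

M((Mg_0.57Fe_0.43)_2SiO_4) = 167.815 g/mol, so wt% Mg = 27.708/167.815 × 100 = 16.51%.
M((Mg_0.87Fe_0.13)_3Al_2Si_3O_12) = 415.423 g/mol, so wt% Mg = 63.436/415.423 × 100 = 15.27%.
16.51 − 15.27 = 1.24 pp.

1.24 percentage points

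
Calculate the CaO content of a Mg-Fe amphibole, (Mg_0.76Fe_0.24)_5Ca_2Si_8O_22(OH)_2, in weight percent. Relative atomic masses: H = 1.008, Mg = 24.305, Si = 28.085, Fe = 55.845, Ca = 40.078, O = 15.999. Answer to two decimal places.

13.19 wt%

M((Mg_0.76Fe_0.24)_5Ca_2Si_8O_22(OH)_2) = 850.201 g/mol; M(CaO) = 56.077 g/mol.
Moles CaO per formula unit = 2 Ca ÷ 1 = 2.0000.
CaO fraction = (2.0000 × 56.077) / 850.201 = 112.154/850.201 = 0.1319.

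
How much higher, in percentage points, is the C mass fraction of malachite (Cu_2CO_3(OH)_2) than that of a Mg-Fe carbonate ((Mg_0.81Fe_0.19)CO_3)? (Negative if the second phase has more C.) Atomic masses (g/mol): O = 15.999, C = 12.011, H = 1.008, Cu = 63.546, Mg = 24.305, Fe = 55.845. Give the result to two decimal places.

-7.87 percentage points

First mineral: 12.011 g C in 221.114 g formula = 5.43 wt% C.
Second mineral: 12.011 g C in 90.306 g formula = 13.30 wt% C.
5.43% − 13.30% gives a difference of -7.87 percentage points.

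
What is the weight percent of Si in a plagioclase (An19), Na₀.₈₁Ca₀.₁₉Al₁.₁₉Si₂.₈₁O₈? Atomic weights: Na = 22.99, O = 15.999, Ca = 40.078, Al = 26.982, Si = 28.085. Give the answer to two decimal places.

29.75 wt%

M(Na₀.₈₁Ca₀.₁₉Al₁.₁₉Si₂.₈₁O₈) = 265.256 g/mol.
Si contributes 2.81 × 28.085 = 78.919 g per mole.
78.919/265.256 = 0.2975 → 29.75%.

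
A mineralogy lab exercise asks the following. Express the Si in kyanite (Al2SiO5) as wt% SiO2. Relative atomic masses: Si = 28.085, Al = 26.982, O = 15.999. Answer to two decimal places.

37.08 wt%

M(Al2SiO5) = 162.044 g/mol; M(SiO2) = 60.083 g/mol.
Moles SiO2 per formula unit = 1 Si ÷ 1 = 1.0000.
SiO2 fraction = (1.0000 × 60.083) / 162.044 = 60.083/162.044 = 0.3708.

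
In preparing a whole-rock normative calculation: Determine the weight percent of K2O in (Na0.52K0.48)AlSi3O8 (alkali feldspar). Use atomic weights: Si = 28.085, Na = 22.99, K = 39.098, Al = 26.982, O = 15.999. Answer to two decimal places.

Molar mass of (Na0.52K0.48)AlSi3O8 = 0.52·22.99 + 0.48·39.098 + 1·26.982 + 3·28.085 + 8·15.999 = 269.951 g/mol.
Each formula unit contains 0.48 K, equivalent to 0.48/2 = 0.2400 mol K2O.
M(K2O) = 2×39.098 + 1×15.999 = 94.195 g/mol.
Mass of K2O per formula unit = 0.2400 × 94.195 = 22.607 g.
K2O wt% = 22.607 / 269.951 × 100 = 8.37%.

8.37 wt%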